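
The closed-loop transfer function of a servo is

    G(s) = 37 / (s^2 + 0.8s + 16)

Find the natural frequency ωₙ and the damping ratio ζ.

Compare the denominator to the standard form s^2 + 2ζωₙs + ωₙ².
ωₙ² = 16, so ωₙ = 4 rad/s.
2ζωₙ = 0.8, so ζ = 0.8/(2·4) = 0.1.

ωₙ = 4 rad/s, ζ = 0.1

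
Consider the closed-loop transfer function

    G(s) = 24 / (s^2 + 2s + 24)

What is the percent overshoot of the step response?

%OS ≈ 51.9%

Comparing s^2 + 2s + 24 to s^2 + 2ζωₙs + ωₙ²: ωₙ = √24 ≈ 4.899 rad/s and ζ = 2/(2·√24) ≈ 0.2041.
%OS = 100·exp(−πζ/√(1−ζ²)) = 100·exp(−π·0.2041/√(1−0.2041²)) ≈ 51.9%.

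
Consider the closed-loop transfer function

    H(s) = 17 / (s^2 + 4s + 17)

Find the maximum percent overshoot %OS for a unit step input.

Comparing s^2 + 4s + 17 to s^2 + 2ζωₙs + ωₙ²: ωₙ = √17 ≈ 4.123 rad/s and ζ = 4/(2·√17) ≈ 0.4851.
%OS = 100·exp(−πζ/√(1−ζ²)) = 100·exp(−π·0.4851/√(1−0.4851²)) ≈ 17.5%.

%OS ≈ 17.5%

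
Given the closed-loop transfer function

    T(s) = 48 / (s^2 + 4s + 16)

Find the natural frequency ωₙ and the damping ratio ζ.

Compare the denominator to the standard form s^2 + 2ζωₙs + ωₙ².
ωₙ² = 16, so ωₙ = 4 rad/s.
2ζωₙ = 4, so ζ = 4/(2·4) = 0.5.

ωₙ = 4 rad/s, ζ = 0.5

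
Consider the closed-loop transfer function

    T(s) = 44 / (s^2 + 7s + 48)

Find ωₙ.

Compare the denominator to the standard form s^2 + 2ζωₙs + ωₙ².
ωₙ² = 48, so ωₙ = √48 ≈ 6.928 rad/s.

ωₙ ≈ 6.928 rad/s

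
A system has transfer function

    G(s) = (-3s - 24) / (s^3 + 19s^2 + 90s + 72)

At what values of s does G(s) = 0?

s = -8

Set the numerator to zero: -3s - 24 = 0, i.e. -3·(s + 8) = 0.
So s = -8.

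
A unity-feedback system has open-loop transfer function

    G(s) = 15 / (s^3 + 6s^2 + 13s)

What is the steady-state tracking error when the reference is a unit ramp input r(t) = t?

e_ss = 0.8667

G(s) has one pole at the origin.
This is a Type 1 system. Kv = lim_{s→0} s·G(s) = 15/13.
e_ss = 1/Kv = 1/(15/13) = 13/15 ≈ 0.8667.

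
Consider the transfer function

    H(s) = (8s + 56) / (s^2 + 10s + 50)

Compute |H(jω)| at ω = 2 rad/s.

|H(j2)| ≈ 1.161

Substitute s = j2: numerator = 56 + j16, denominator = 46 + j20.
|H(j2)| = |56 + j16| / |46 + j20| = 58.241 / 50.160 ≈ 1.161.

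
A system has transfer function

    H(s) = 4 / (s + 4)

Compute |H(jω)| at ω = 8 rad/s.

|H(j8)| ≈ 0.4472

Substitute s = j8: numerator = 4, denominator = 4 + j8.
|H(j8)| = |4| / |4 + j8| = 4 / 8.9443 ≈ 0.4472.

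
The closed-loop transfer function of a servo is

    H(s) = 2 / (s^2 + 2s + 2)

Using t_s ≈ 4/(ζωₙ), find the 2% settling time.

Comparing s^2 + 2s + 2 to s^2 + 2ζωₙs + ωₙ²: ωₙ = √2 ≈ 1.414 rad/s and ζ = 2/(2·√2) ≈ 0.7071.
ζωₙ = 2/2 = 1, so t_s ≈ 4/(ζωₙ) = 4/1 = 4 s.

t_s ≈ 4 s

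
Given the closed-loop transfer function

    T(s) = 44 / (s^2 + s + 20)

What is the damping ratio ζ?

Compare the denominator to the standard form s^2 + 2ζωₙs + ωₙ².
ωₙ² = 20, so ωₙ = √20 ≈ 4.472 rad/s.
2ζωₙ = 1, so ζ = 1/(2·√20) ≈ 0.1118.

ζ ≈ 0.1118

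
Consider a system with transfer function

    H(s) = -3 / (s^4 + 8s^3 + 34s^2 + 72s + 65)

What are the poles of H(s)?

The poles are the roots of the denominator s^4 + 8s^3 + 34s^2 + 72s + 65 = 0.
No real roots exist; factor into two real quadratics: (s^2 + 4s + 5)(s^2 + 4s + 13) = 0.
Each quadratic gives a conjugate pair via the quadratic formula.

s = -2 ± j, -2 ± 3j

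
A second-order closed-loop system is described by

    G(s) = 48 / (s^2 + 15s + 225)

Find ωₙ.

ωₙ = 15 rad/s

Compare the denominator to the standard form s^2 + 2ζωₙs + ωₙ².
ωₙ² = 225, so ωₙ = 15 rad/s.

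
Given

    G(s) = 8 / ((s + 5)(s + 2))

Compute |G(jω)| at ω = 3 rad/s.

Substitute s = j3: numerator = 8, denominator = 1 + j21.
|G(j3)| = |8| / |1 + j21| = 8 / 21.024 ≈ 0.3805.

|G(j3)| ≈ 0.3805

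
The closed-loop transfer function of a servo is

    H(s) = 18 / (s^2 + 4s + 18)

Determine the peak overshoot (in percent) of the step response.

%OS ≈ 18.7%

Comparing s^2 + 4s + 18 to s^2 + 2ζωₙs + ωₙ²: ωₙ = √18 ≈ 4.243 rad/s and ζ = 4/(2·√18) ≈ 0.4714.
%OS = 100·exp(−πζ/√(1−ζ²)) = 100·exp(−π·0.4714/√(1−0.4714²)) ≈ 18.7%.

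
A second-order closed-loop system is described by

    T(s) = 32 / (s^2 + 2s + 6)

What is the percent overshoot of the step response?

Comparing s^2 + 2s + 6 to s^2 + 2ζωₙs + ωₙ²: ωₙ = √6 ≈ 2.449 rad/s and ζ = 2/(2·√6) ≈ 0.4082.
%OS = 100·exp(−πζ/√(1−ζ²)) = 100·exp(−π·0.4082/√(1−0.4082²)) ≈ 24.5%.

%OS ≈ 24.5%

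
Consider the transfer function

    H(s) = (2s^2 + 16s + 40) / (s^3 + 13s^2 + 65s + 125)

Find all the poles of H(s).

s = -4 + 3j, -4 - 3j, -5

The poles are the roots of the denominator s^3 + 13s^2 + 65s + 125 = 0.
Trying s = -5: the polynomial evaluates to 0, so (s + 5) is a factor.
Dividing out leaves s^2 + 8s + 25 = 0.
The quadratic formula then gives s = -4 ± 3j.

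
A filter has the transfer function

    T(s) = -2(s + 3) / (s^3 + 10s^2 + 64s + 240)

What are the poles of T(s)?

s = -2 + 6j, -2 - 6j, -6

The poles are the roots of the denominator s^3 + 10s^2 + 64s + 240 = 0.
Trying s = -6: the polynomial evaluates to 0, so (s + 6) is a factor.
Dividing out leaves s^2 + 4s + 40 = 0.
The quadratic formula then gives s = -2 ± 6j.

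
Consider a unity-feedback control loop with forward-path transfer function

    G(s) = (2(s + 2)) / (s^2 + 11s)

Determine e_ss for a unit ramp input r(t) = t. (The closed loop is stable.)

G(s) has one pole at the origin.
This is a Type 1 system. Kv = lim_{s→0} s·G(s) = 4/11.
e_ss = 1/Kv = 1/(4/11) = 11/4 ≈ 2.750.

e_ss = 2.750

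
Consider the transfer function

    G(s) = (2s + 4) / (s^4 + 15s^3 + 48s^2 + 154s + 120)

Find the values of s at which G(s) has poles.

s = -1 + 3j, -1 - 3j, -1, -12

The poles are the roots of the denominator s^4 + 15s^3 + 48s^2 + 154s + 120 = 0.
Trying s = -1: the polynomial evaluates to 0, so (s + 1) is a factor.
Dividing out leaves s^3 + 14s^2 + 34s + 120 = 0.
This factors further as (s^2 + 2s + 10)(s + 12) = 0.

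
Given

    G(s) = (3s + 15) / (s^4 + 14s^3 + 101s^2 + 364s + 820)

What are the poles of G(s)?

s = -5 ± 4j, -2 ± 4j

The poles are the roots of the denominator s^4 + 14s^3 + 101s^2 + 364s + 820 = 0.
No real roots exist; factor into two real quadratics: (s^2 + 10s + 41)(s^2 + 4s + 20) = 0.
Each quadratic gives a conjugate pair via the quadratic formula.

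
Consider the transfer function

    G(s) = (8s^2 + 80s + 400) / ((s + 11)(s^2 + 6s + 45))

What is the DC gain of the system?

Set s = 0: G(0) = (400) / (495) = 80/99.

G(0) = 80/99 ≈ 0.8081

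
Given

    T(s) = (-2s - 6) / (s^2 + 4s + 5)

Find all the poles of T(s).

s = -2 ± j

The poles are the roots of the denominator s^2 + 4s + 5 = 0.
Using the quadratic formula: s = (-4 ± √(-4))/2 = -2 ± 1j.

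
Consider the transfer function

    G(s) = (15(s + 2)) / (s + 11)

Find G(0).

G(0) = 30/11 ≈ 2.727

Set s = 0: G(0) = (30) / (11) = 30/11.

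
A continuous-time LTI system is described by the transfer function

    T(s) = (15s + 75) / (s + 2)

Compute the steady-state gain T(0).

T(0) = 75/2 ≈ 37.50

Set s = 0: T(0) = (75) / (2) = 75/2.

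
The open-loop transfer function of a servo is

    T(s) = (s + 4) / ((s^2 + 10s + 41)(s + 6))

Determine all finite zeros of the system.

Set the numerator to zero: s + 4 = 0.
So s = -4.

s = -4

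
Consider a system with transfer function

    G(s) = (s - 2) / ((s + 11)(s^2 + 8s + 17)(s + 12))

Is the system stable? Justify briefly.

stable

The poles can be read from the denominator factors: s = -11, -4 ± j, -12.
Since all poles lie strictly in the left half-plane, the system is stable.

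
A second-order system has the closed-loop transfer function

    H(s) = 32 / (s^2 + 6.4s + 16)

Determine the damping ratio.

ζ = 0.8

Compare the denominator to the standard form s^2 + 2ζωₙs + ωₙ².
ωₙ² = 16, so ωₙ = 4 rad/s.
2ζωₙ = 6.4, so ζ = 6.4/(2·4) = 0.8.
With ζ = 0.8 the response is underdamped.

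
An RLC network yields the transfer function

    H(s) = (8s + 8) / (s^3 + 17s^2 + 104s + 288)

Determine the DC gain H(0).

H(0) = 1/36 ≈ 0.02778

Set s = 0: H(0) = (8) / (288) = 1/36.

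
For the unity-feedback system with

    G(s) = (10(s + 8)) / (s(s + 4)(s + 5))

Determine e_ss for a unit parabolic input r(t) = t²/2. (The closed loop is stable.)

e_ss = ∞

G(s) has one pole at the origin.
This is a Type 1 system; Ka = lim_{s→0} s^2·G(s) = 0, so the steady-state error for a parabola input is infinite.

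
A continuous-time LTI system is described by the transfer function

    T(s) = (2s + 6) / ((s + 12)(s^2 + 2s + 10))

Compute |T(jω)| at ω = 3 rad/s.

Substitute s = j3: numerator = 6 + j6, denominator = -6 + j75.
|T(j3)| = |6 + j6| / |-6 + j75| = 8.4853 / 75.240 ≈ 0.1128.

|T(j3)| ≈ 0.1128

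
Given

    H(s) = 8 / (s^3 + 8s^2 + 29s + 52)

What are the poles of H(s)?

s = -2 + 3j, -2 - 3j, -4

The poles are the roots of the denominator s^3 + 8s^2 + 29s + 52 = 0.
Trying s = -4: the polynomial evaluates to 0, so (s + 4) is a factor.
Dividing out leaves s^2 + 4s + 13 = 0.
The quadratic formula then gives s = -2 ± 3j.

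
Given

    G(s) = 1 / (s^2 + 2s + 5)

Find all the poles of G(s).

s = -1 ± 2j

The poles are the roots of the denominator s^2 + 2s + 5 = 0.
Using the quadratic formula: s = (-2 ± √(-16))/2 = -1 ± 2j.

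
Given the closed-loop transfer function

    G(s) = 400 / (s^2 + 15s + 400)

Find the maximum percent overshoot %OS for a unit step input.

%OS ≈ 28.1%

Comparing s^2 + 15s + 400 to s^2 + 2ζωₙs + ωₙ²: ωₙ = 20 rad/s and ζ = 15/(2·20) = 0.375.
%OS = 100·exp(−πζ/√(1−ζ²)) = 100·exp(−π·0.375/√(1−0.375²)) ≈ 28.1%.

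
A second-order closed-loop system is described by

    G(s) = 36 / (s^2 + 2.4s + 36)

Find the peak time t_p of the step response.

Comparing s^2 + 2.4s + 36 to s^2 + 2ζωₙs + ωₙ²: ωₙ = 6 rad/s and ζ = 2.4/(2·6) = 0.2.
ζωₙ = 2.4/2 = 1.2, so ω_d = ωₙ√(1−ζ²) = √(ωₙ² − (ζωₙ)²) = √(36 − 1.2²) = √34.56 ≈ 5.879 rad/s.
t_p = π/ω_d = π/5.879 ≈ 0.5344 s.

t_p ≈ 0.5344 s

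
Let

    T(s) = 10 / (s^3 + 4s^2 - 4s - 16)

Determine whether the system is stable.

unstable

The denominator s^3 + 4s^2 - 4s - 16 factors as (s - 2)(s + 4)(s + 2), giving poles at s = 2, -4, -2.
Since the pole(s) at s = 2 lie in the right half-plane, the system is unstable.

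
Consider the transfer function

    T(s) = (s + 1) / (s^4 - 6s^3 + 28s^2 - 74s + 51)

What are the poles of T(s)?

s = 1 ± 4j, 1, 3

The poles are the roots of the denominator s^4 - 6s^3 + 28s^2 - 74s + 51 = 0.
Trying s = 1: the polynomial evaluates to 0, so (s - 1) is a factor.
Dividing out leaves s^3 - 5s^2 + 23s - 51 = 0.
This factors further as (s^2 - 2s + 17)(s - 3) = 0.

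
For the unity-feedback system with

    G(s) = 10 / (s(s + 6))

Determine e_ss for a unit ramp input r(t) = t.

e_ss = 0.6000

G(s) has one pole at the origin.
This is a Type 1 system. Kv = lim_{s→0} s·G(s) = 10/6 = 5/3.
e_ss = 1/Kv = 1/(5/3) = 3/5 ≈ 0.6000.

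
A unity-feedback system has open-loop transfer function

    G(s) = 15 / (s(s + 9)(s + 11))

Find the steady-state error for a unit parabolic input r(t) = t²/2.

e_ss = ∞

G(s) has one pole at the origin.
This is a Type 1 system; Ka = lim_{s→0} s^2·G(s) = 0, so the steady-state error for a parabola input is infinite.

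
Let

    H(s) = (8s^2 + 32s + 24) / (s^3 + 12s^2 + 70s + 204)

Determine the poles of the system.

The poles are the roots of the denominator s^3 + 12s^2 + 70s + 204 = 0.
Trying s = -6: the polynomial evaluates to 0, so (s + 6) is a factor.
Dividing out leaves s^2 + 6s + 34 = 0.
The quadratic formula then gives s = -3 ± 5j.

s = -6, -3 + 5j, -3 - 5j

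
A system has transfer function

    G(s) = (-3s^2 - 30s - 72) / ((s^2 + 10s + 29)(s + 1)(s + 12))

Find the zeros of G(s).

Set the numerator to zero: -3s^2 - 30s - 72 = 0, i.e. -3·(s^2 + 10s + 24) = 0.
Factoring: (s + 4)(s + 6) = 0.

s = -4, -6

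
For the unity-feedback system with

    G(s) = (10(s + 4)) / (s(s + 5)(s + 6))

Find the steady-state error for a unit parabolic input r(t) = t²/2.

G(s) has one pole at the origin.
This is a Type 1 system; Ka = lim_{s→0} s^2·G(s) = 0, so the steady-state error for a parabola input is infinite.

e_ss = ∞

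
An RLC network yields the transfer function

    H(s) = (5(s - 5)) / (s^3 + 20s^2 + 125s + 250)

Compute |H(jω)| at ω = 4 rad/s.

Substitute s = j4: numerator = -25 + j20, denominator = -70 + j436.
|H(j4)| = |-25 + j20| / |-70 + j436| = 32.016 / 441.58 ≈ 0.07250.

|H(j4)| ≈ 0.07250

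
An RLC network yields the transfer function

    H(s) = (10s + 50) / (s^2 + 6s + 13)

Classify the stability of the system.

The denominator s^2 + 6s + 13 factors as (s^2 + 6s + 13), giving poles at s = -3 + 2j, -3 - 2j.
Since all poles lie strictly in the left half-plane, the system is stable.

stable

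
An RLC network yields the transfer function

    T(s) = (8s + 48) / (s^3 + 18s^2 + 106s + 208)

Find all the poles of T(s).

The poles are the roots of the denominator s^3 + 18s^2 + 106s + 208 = 0.
Trying s = -8: the polynomial evaluates to 0, so (s + 8) is a factor.
Dividing out leaves s^2 + 10s + 26 = 0.
The quadratic formula then gives s = -5 ± 1j.

s = -5 ± j, -8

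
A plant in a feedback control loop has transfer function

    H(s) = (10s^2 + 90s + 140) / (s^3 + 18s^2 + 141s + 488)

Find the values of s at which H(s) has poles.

The poles are the roots of the denominator s^3 + 18s^2 + 141s + 488 = 0.
Trying s = -8: the polynomial evaluates to 0, so (s + 8) is a factor.
Dividing out leaves s^2 + 10s + 61 = 0.
The quadratic formula then gives s = -5 ± 6j.

s = -5 ± 6j, -8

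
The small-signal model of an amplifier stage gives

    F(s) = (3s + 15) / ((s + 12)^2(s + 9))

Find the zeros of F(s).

Set the numerator to zero: 3s + 15 = 0, i.e. 3·(s + 5) = 0.
So s = -5.

s = -5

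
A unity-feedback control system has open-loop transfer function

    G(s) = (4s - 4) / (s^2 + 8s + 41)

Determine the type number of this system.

Type 0

The denominator has no factor of s at the origin — no free integrator — so this is a Type 0 system.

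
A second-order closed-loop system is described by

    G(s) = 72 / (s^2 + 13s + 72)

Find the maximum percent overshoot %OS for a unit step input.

%OS ≈ 2.37%

Comparing s^2 + 13s + 72 to s^2 + 2ζωₙs + ωₙ²: ωₙ = √72 ≈ 8.485 rad/s and ζ = 13/(2·√72) ≈ 0.7660.
%OS = 100·exp(−πζ/√(1−ζ²)) = 100·exp(−π·0.7660/√(1−0.7660²)) ≈ 2.37%.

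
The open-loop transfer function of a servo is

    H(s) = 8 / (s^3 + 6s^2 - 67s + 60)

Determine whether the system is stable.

unstable

The denominator s^3 + 6s^2 - 67s + 60 factors as (s - 1)(s + 12)(s - 5), giving poles at s = 1, -12, 5.
Since the pole(s) at s = 1, 5 lie in the right half-plane, the system is unstable.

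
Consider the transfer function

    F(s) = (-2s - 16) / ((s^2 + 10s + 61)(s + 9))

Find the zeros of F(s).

s = -8

Set the numerator to zero: -2s - 16 = 0, i.e. -2·(s + 8) = 0.
So s = -8.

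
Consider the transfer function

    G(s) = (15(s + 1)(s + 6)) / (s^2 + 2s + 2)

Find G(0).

At s = 0 each factor (s + a) contributes a and each (s^2 + bs + c) contributes c.
G(0) = 15·(1) · (6) / ((2)) = 90/2 = 45.

G(0) = 45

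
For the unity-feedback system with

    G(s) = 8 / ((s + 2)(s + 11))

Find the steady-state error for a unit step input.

G(s) has no poles at the origin.
This is a Type 0 system. Kp = lim_{s→0} G(s) = 8/22 = 4/11.
e_ss = 1/(1 + Kp) = 1/(1 + 4/11) = 11/15 ≈ 0.7333.

e_ss = 0.7333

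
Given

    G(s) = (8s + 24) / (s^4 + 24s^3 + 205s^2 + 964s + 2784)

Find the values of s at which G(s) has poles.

s = -2 + 5j, -2 - 5j, -12, -8

The poles are the roots of the denominator s^4 + 24s^3 + 205s^2 + 964s + 2784 = 0.
Trying s = -12: the polynomial evaluates to 0, so (s + 12) is a factor.
Dividing out leaves s^3 + 12s^2 + 61s + 232 = 0.
This factors further as (s^2 + 4s + 29)(s + 8) = 0.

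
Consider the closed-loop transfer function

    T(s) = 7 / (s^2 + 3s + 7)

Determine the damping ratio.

ζ ≈ 0.5669

Compare the denominator to the standard form s^2 + 2ζωₙs + ωₙ².
ωₙ² = 7, so ωₙ = √7 ≈ 2.646 rad/s.
2ζωₙ = 3, so ζ = 3/(2·√7) ≈ 0.5669.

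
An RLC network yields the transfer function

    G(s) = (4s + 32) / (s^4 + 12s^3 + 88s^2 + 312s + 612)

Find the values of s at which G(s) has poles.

The poles are the roots of the denominator s^4 + 12s^3 + 88s^2 + 312s + 612 = 0.
No real roots exist; factor into two real quadratics: (s^2 + 6s + 34)(s^2 + 6s + 18) = 0.
Each quadratic gives a conjugate pair via the quadratic formula.

s = -3 + 5j, -3 - 5j, -3 + 3j, -3 - 3j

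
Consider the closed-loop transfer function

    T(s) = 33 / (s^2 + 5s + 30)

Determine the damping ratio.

Compare the denominator to the standard form s^2 + 2ζωₙs + ωₙ².
ωₙ² = 30, so ωₙ = √30 ≈ 5.477 rad/s.
2ζωₙ = 5, so ζ = 5/(2·√30) ≈ 0.4564.
With ζ = 0.4564 the response is underdamped.

ζ ≈ 0.4564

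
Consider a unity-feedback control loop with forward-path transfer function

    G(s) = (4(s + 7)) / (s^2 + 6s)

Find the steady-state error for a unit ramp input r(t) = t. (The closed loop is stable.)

G(s) has one pole at the origin.
This is a Type 1 system. Kv = lim_{s→0} s·G(s) = 28/6 = 14/3.
e_ss = 1/Kv = 1/(14/3) = 3/14 ≈ 0.2143.

e_ss = 0.2143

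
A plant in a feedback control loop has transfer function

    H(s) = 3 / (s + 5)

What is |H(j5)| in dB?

|H(j5)|_dB ≈ -7.45 dB

Substitute s = j5: numerator = 3, denominator = 5 + j5.
|H(j5)| = |3| / |5 + j5| = 3 / 7.0711 ≈ 0.4243.
In decibels: 20·log₁₀(0.4243) ≈ -7.45 dB.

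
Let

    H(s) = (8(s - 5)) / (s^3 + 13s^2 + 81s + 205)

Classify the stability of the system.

stable

The denominator s^3 + 13s^2 + 81s + 205 factors as (s^2 + 8s + 41)(s + 5), giving poles at s = -4 + 5j, -4 - 5j, -5.
Since all poles lie strictly in the left half-plane, the system is stable.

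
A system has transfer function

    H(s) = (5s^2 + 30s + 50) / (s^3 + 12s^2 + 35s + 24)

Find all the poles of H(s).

The poles are the roots of the denominator s^3 + 12s^2 + 35s + 24 = 0.
Trying s = -1: the polynomial evaluates to 0, so (s + 1) is a factor.
Dividing out leaves s^2 + 11s + 24 = 0.
Factoring the quadratic: (s + 3)(s + 8) = 0.

s = -1, -3, -8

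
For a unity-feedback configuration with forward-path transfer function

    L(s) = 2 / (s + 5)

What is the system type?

The denominator has no factor of s at the origin — no free integrator — so this is a Type 0 system.

Type 0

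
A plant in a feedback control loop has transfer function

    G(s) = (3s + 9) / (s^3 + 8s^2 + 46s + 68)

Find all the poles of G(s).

s = -2, -3 + 5j, -3 - 5j

The poles are the roots of the denominator s^3 + 8s^2 + 46s + 68 = 0.
Trying s = -2: the polynomial evaluates to 0, so (s + 2) is a factor.
Dividing out leaves s^2 + 6s + 34 = 0.
The quadratic formula then gives s = -3 ± 5j.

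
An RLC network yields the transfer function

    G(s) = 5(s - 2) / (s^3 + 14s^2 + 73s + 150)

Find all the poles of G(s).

The poles are the roots of the denominator s^3 + 14s^2 + 73s + 150 = 0.
Trying s = -6: the polynomial evaluates to 0, so (s + 6) is a factor.
Dividing out leaves s^2 + 8s + 25 = 0.
The quadratic formula then gives s = -4 ± 3j.

s = -6, -4 ± 3j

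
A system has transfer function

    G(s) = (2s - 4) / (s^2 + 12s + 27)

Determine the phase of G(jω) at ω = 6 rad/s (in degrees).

At s = j6: numerator = -4 + j12, denominator = -9 + j72.
∠G = ∠num − ∠den = 108.43° − (97.125°) = 11.31°.

∠G(j6) ≈ 11.31°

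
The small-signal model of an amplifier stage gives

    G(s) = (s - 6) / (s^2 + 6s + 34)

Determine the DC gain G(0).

At s = 0 each factor (s + a) contributes a and each (s^2 + bs + c) contributes c.
G(0) = 1·(-6) / ((34)) = -6/34 = -3/17.

G(0) = -3/17 ≈ -0.1765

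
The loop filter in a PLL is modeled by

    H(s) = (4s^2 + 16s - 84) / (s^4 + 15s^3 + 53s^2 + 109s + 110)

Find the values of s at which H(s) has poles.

s = -1 ± 2j, -11, -2

The poles are the roots of the denominator s^4 + 15s^3 + 53s^2 + 109s + 110 = 0.
Trying s = -11: the polynomial evaluates to 0, so (s + 11) is a factor.
Dividing out leaves s^3 + 4s^2 + 9s + 10 = 0.
This factors further as (s^2 + 2s + 5)(s + 2) = 0.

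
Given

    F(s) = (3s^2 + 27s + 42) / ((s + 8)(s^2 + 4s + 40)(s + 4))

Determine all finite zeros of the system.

Set the numerator to zero: 3s^2 + 27s + 42 = 0, i.e. 3·(s^2 + 9s + 14) = 0.
Factoring: (s + 2)(s + 7) = 0.

s = -2, -7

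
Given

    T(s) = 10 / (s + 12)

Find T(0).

T(0) = 5/6 ≈ 0.8333

At s = 0 each factor (s + a) contributes a and each (s^2 + bs + c) contributes c.
T(0) = 10·1 / ((12)) = 10/12 = 5/6.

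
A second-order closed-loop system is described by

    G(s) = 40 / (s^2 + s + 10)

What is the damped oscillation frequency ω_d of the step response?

Comparing s^2 + s + 10 to s^2 + 2ζωₙs + ωₙ²: ωₙ = √10 ≈ 3.162 rad/s and ζ = 1/(2·√10) ≈ 0.1581.
ζωₙ = 1/2 = 0.5, so ω_d = ωₙ√(1−ζ²) = √(ωₙ² − (ζωₙ)²) = √(10 − 0.5²) = √9.75 ≈ 3.122 rad/s.

ω_d ≈ 3.122 rad/s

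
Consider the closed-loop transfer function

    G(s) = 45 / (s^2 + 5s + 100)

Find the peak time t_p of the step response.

t_p ≈ 0.3245 s

Comparing s^2 + 5s + 100 to s^2 + 2ζωₙs + ωₙ²: ωₙ = 10 rad/s and ζ = 5/(2·10) = 0.25.
ζωₙ = 5/2 = 2.5, so ω_d = ωₙ√(1−ζ²) = √(ωₙ² − (ζωₙ)²) = √(100 − 2.5²) = √93.75 ≈ 9.682 rad/s.
t_p = π/ω_d = π/9.682 ≈ 0.3245 s.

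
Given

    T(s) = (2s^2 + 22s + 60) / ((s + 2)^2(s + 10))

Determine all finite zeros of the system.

Set the numerator to zero: 2s^2 + 22s + 60 = 0, i.e. 2·(s^2 + 11s + 30) = 0.
Factoring: (s + 5)(s + 6) = 0.

s = -5, -6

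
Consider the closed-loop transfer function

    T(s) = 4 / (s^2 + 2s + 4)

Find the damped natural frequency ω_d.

ω_d ≈ 1.732 rad/s

Comparing s^2 + 2s + 4 to s^2 + 2ζωₙs + ωₙ²: ωₙ = 2 rad/s and ζ = 2/(2·2) = 0.5.
ζωₙ = 2/2 = 1, so ω_d = ωₙ√(1−ζ²) = √(ωₙ² − (ζωₙ)²) = √(4 − 1²) = √3 ≈ 1.732 rad/s.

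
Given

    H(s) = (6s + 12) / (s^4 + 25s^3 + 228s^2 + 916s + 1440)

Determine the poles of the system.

s = -8, -4 + 2j, -4 - 2j, -9

The poles are the roots of the denominator s^4 + 25s^3 + 228s^2 + 916s + 1440 = 0.
Trying s = -8: the polynomial evaluates to 0, so (s + 8) is a factor.
Dividing out leaves s^3 + 17s^2 + 92s + 180 = 0.
This factors further as (s^2 + 8s + 20)(s + 9) = 0.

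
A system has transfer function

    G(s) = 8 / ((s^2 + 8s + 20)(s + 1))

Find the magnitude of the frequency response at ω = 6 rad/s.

|G(j6)| ≈ 0.02599

Substitute s = j6: numerator = 8, denominator = -304 - j48.
|G(j6)| = |8| / |-304 - j48| = 8 / 307.77 ≈ 0.02599.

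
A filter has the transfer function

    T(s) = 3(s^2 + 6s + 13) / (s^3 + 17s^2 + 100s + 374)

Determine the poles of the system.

The poles are the roots of the denominator s^3 + 17s^2 + 100s + 374 = 0.
Trying s = -11: the polynomial evaluates to 0, so (s + 11) is a factor.
Dividing out leaves s^2 + 6s + 34 = 0.
The quadratic formula then gives s = -3 ± 5j.

s = -3 ± 5j, -11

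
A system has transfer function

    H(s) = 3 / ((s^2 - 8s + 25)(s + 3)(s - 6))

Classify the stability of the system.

unstable

The poles can be read from the denominator factors: s = 4 ± 3j, -3, 6.
Since the pole(s) at s = 4 ± 3j, 6 lie in the right half-plane, the system is unstable.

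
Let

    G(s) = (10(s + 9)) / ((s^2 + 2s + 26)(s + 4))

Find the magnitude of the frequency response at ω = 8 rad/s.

|G(j8)| ≈ 0.3265

Substitute s = j8: numerator = 90 + j80, denominator = -280 - j240.
|G(j8)| = |90 + j80| / |-280 - j240| = 120.42 / 368.78 ≈ 0.3265.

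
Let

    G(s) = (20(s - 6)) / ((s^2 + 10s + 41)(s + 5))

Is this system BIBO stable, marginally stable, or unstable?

stable

The poles can be read from the denominator factors: s = -5 + 4j, -5 - 4j, -5.
Since all poles lie strictly in the left half-plane, the system is stable.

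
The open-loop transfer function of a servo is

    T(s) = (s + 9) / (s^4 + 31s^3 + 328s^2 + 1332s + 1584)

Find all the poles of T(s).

s = -11, -2, -12, -6

The poles are the roots of the denominator s^4 + 31s^3 + 328s^2 + 1332s + 1584 = 0.
Trying s = -11: the polynomial evaluates to 0, so (s + 11) is a factor.
Dividing out leaves s^3 + 20s^2 + 108s + 144 = 0.
This factors further as (s + 2)(s + 12)(s + 6) = 0.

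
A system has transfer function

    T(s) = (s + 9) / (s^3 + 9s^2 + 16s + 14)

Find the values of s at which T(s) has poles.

s = -1 ± j, -7

The poles are the roots of the denominator s^3 + 9s^2 + 16s + 14 = 0.
Trying s = -7: the polynomial evaluates to 0, so (s + 7) is a factor.
Dividing out leaves s^2 + 2s + 2 = 0.
The quadratic formula then gives s = -1 ± 1j.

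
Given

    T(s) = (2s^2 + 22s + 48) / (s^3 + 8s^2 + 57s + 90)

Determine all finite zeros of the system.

s = -3, -8

Set the numerator to zero: 2s^2 + 22s + 48 = 0, i.e. 2·(s^2 + 11s + 24) = 0.
Factoring: (s + 3)(s + 8) = 0.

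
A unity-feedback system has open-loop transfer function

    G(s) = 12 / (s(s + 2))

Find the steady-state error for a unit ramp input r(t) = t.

e_ss = 0.1667

G(s) has one pole at the origin.
This is a Type 1 system. Kv = lim_{s→0} s·G(s) = 12/2 = 6.
e_ss = 1/Kv = 1/(6) = 1/6 ≈ 0.1667.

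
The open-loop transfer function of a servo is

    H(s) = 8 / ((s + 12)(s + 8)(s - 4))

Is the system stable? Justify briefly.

unstable

The poles can be read from the denominator factors: s = -12, -8, 4.
Since the pole(s) at s = 4 lie in the right half-plane, the system is unstable.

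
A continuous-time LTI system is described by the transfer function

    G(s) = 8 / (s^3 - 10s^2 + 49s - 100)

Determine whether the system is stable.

unstable

The denominator s^3 - 10s^2 + 49s - 100 factors as (s^2 - 6s + 25)(s - 4), giving poles at s = 3 ± 4j, 4.
Since the pole(s) at s = 3 ± 4j, 4 lie in the right half-plane, the system is unstable.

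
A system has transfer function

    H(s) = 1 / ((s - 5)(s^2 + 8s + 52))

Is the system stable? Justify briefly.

unstable

The poles can be read from the denominator factors: s = 5, -4 ± 6j.
Since the pole(s) at s = 5 lie in the right half-plane, the system is unstable.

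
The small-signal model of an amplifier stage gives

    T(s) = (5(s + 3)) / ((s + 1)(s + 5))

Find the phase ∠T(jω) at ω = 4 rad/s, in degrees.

At s = j4: numerator = 15 + j20, denominator = -11 + j24.
∠T = ∠num − ∠den = 53.130° − (114.62°) = -61.49°.

∠T(j4) ≈ -61.49°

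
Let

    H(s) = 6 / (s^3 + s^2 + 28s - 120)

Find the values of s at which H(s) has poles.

s = -2 + 6j, -2 - 6j, 3

The poles are the roots of the denominator s^3 + s^2 + 28s - 120 = 0.
Trying s = 3: the polynomial evaluates to 0, so (s - 3) is a factor.
Dividing out leaves s^2 + 4s + 40 = 0.
The quadratic formula then gives s = -2 ± 6j.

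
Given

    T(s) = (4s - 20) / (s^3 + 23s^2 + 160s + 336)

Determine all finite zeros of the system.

s = 5

Set the numerator to zero: 4s - 20 = 0, i.e. 4·(s - 5) = 0.
So s = 5.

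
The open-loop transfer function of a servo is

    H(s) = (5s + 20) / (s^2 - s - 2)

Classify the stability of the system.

The denominator s^2 - s - 2 factors as (s - 2)(s + 1), giving poles at s = 2, -1.
Since the pole(s) at s = 2 lie in the right half-plane, the system is unstable.

unstable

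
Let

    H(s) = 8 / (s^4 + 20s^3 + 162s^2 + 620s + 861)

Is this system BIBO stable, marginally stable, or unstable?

stable

The denominator s^4 + 20s^3 + 162s^2 + 620s + 861 factors as (s^2 + 10s + 41)(s + 3)(s + 7), giving poles at s = -5 ± 4j, -3, -7.
Since all poles lie strictly in the left half-plane, the system is stable.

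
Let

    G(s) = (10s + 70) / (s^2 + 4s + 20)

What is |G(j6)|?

Substitute s = j6: numerator = 70 + j60, denominator = -16 + j24.
|G(j6)| = |70 + j60| / |-16 + j24| = 92.195 / 28.844 ≈ 3.196.

|G(j6)| ≈ 3.196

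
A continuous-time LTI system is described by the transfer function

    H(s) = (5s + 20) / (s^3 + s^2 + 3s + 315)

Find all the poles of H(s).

s = -7, 3 + 6j, 3 - 6j

The poles are the roots of the denominator s^3 + s^2 + 3s + 315 = 0.
Trying s = -7: the polynomial evaluates to 0, so (s + 7) is a factor.
Dividing out leaves s^2 - 6s + 45 = 0.
The quadratic formula then gives s = 3 ± 6j.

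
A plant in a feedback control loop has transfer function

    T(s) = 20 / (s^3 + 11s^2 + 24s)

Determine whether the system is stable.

marginally stable

The denominator s^3 + 11s^2 + 24s factors as s(s + 8)(s + 3), giving poles at s = 0, -8, -3.
Since the simple pole(s) at s = 0 lie on the jω-axis with none in the right half-plane, the system is marginally stable.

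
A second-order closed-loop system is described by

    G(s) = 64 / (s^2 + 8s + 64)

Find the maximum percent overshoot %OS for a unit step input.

%OS ≈ 16.3%

Comparing s^2 + 8s + 64 to s^2 + 2ζωₙs + ωₙ²: ωₙ = 8 rad/s and ζ = 8/(2·8) = 0.5.
%OS = 100·exp(−πζ/√(1−ζ²)) = 100·exp(−π·0.5/√(1−0.5²)) ≈ 16.3%.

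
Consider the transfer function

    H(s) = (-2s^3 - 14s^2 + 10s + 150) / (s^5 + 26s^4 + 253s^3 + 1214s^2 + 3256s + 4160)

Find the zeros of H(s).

s = 3, -5, -5

Set the numerator to zero: -2s^3 - 14s^2 + 10s + 150 = 0, i.e. -2·(s^3 + 7s^2 - 5s - 75) = 0.
Factoring: (s - 3)(s + 5)^2 = 0.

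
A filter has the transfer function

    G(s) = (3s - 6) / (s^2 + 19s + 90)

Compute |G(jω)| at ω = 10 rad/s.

|G(j10)| ≈ 0.1608

Substitute s = j10: numerator = -6 + j30, denominator = -10 + j190.
|G(j10)| = |-6 + j30| / |-10 + j190| = 30.594 / 190.26 ≈ 0.1608.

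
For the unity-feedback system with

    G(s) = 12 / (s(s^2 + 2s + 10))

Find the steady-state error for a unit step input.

e_ss = 0

G(s) has one pole at the origin.
This is a Type 1 system; for a step input the steady-state error is zero.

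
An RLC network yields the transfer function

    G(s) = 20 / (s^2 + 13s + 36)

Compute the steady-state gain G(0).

Set s = 0: G(0) = (20) / (36) = 5/9.

G(0) = 5/9 ≈ 0.5556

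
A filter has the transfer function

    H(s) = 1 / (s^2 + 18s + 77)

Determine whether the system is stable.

The denominator s^2 + 18s + 77 factors as (s + 11)(s + 7), giving poles at s = -11, -7.
Since all poles lie strictly in the left half-plane, the system is stable.

stable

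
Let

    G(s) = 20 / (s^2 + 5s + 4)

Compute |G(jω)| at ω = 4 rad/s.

Substitute s = j4: numerator = 20, denominator = -12 + j20.
|G(j4)| = |20| / |-12 + j20| = 20 / 23.324 ≈ 0.8575.

|G(j4)| ≈ 0.8575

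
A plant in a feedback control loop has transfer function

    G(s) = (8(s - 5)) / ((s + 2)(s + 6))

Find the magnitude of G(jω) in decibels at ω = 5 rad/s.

Substitute s = j5: numerator = -40 + j40, denominator = -13 + j40.
|G(j5)| = |-40 + j40| / |-13 + j40| = 56.569 / 42.059 ≈ 1.345.
In decibels: 20·log₁₀(1.345) ≈ 2.57 dB.

|G(j5)|_dB ≈ 2.57 dB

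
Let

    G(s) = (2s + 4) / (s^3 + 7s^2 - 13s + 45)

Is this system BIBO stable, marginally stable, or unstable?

unstable

The denominator s^3 + 7s^2 - 13s + 45 factors as (s + 9)(s^2 - 2s + 5), giving poles at s = -9, 1 + 2j, 1 - 2j.
Since the pole(s) at s = 1 + 2j, 1 - 2j lie in the right half-plane, the system is unstable.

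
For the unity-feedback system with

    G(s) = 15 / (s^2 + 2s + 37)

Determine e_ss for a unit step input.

G(s) has no poles at the origin.
This is a Type 0 system. Kp = lim_{s→0} G(s) = 15/37.
e_ss = 1/(1 + Kp) = 1/(1 + 15/37) = 37/52 ≈ 0.7115.

e_ss = 0.7115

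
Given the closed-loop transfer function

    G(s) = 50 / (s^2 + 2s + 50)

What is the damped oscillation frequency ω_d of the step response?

Comparing s^2 + 2s + 50 to s^2 + 2ζωₙs + ωₙ²: ωₙ = √50 ≈ 7.071 rad/s and ζ = 2/(2·√50) ≈ 0.1414.
ζωₙ = 2/2 = 1, so ω_d = ωₙ√(1−ζ²) = √(ωₙ² − (ζωₙ)²) = √(50 − 1²) = √49 = 7 rad/s.

ω_d = 7 rad/s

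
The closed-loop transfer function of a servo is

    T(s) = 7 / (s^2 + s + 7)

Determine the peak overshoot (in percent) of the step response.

%OS ≈ 54.6%

Comparing s^2 + s + 7 to s^2 + 2ζωₙs + ωₙ²: ωₙ = √7 ≈ 2.646 rad/s and ζ = 1/(2·√7) ≈ 0.1890.
%OS = 100·exp(−πζ/√(1−ζ²)) = 100·exp(−π·0.1890/√(1−0.1890²)) ≈ 54.6%.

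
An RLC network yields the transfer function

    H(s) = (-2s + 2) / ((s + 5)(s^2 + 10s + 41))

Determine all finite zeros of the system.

s = 1

Set the numerator to zero: -2s + 2 = 0, i.e. -2·(s - 1) = 0.
So s = 1.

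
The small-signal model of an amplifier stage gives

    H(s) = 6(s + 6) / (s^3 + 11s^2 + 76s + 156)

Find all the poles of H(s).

s = -4 ± 6j, -3

The poles are the roots of the denominator s^3 + 11s^2 + 76s + 156 = 0.
Trying s = -3: the polynomial evaluates to 0, so (s + 3) is a factor.
Dividing out leaves s^2 + 8s + 52 = 0.
The quadratic formula then gives s = -4 ± 6j.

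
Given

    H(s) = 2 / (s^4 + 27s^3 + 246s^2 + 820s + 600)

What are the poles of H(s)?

The poles are the roots of the denominator s^4 + 27s^3 + 246s^2 + 820s + 600 = 0.
Trying s = -10: the polynomial evaluates to 0, so (s + 10) is a factor.
Dividing out leaves s^3 + 17s^2 + 76s + 60 = 0.
This factors further as (s + 1)(s + 6)(s + 10) = 0.

s = -10, -1, -6, -10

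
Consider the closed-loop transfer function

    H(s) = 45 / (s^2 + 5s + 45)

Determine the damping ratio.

ζ ≈ 0.3727

Compare the denominator to the standard form s^2 + 2ζωₙs + ωₙ².
ωₙ² = 45, so ωₙ = √45 ≈ 6.708 rad/s.
2ζωₙ = 5, so ζ = 5/(2·√45) ≈ 0.3727.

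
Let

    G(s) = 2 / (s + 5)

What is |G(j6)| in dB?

Substitute s = j6: numerator = 2, denominator = 5 + j6.
|G(j6)| = |2| / |5 + j6| = 2 / 7.8102 ≈ 0.2561.
In decibels: 20·log₁₀(0.2561) ≈ -11.8 dB.

|G(j6)|_dB ≈ -11.8 dB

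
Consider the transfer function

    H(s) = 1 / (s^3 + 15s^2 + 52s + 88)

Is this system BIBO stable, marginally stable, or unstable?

stable

The denominator s^3 + 15s^2 + 52s + 88 factors as (s^2 + 4s + 8)(s + 11), giving poles at s = -2 ± 2j, -11.
Since all poles lie strictly in the left half-plane, the system is stable.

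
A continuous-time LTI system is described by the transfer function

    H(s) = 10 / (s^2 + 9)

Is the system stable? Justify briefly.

The denominator s^2 + 9 factors as (s^2 + 9), giving poles at s = ±3j.
Since the simple pole(s) at s = ±3j lie on the jω-axis with none in the right half-plane, the system is marginally stable.

marginally stable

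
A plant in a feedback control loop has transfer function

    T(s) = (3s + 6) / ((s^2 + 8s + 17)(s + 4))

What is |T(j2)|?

|T(j2)| ≈ 0.09204

Substitute s = j2: numerator = 6 + j6, denominator = 20 + j90.
|T(j2)| = |6 + j6| / |20 + j90| = 8.4853 / 92.195 ≈ 0.09204.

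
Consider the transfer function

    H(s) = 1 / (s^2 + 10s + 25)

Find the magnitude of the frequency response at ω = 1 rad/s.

|H(j1)| ≈ 0.03846

Substitute s = j1: numerator = 1, denominator = 24 + j10.
|H(j1)| = |1| / |24 + j10| = 1 / 26 ≈ 0.03846.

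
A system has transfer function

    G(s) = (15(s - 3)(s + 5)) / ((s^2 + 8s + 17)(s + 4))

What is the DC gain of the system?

At s = 0 each factor (s + a) contributes a and each (s^2 + bs + c) contributes c.
G(0) = 15·(-3) · (5) / ((17) · (4)) = -225/68 = -225/68.

G(0) = -225/68 ≈ -3.309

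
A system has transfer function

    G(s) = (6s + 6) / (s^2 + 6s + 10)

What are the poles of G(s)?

The poles are the roots of the denominator s^2 + 6s + 10 = 0.
Using the quadratic formula: s = (-6 ± √(-4))/2 = -3 ± 1j.

s = -3 + j, -3 - j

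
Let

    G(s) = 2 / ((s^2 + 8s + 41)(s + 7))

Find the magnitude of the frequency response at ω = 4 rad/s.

Substitute s = j4: numerator = 2, denominator = 47 + j324.
|G(j4)| = |2| / |47 + j324| = 2 / 327.39 ≈ 0.006109.

|G(j4)| ≈ 0.006109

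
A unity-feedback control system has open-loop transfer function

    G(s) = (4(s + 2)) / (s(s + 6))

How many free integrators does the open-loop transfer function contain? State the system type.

Type 1

The denominator has 1 factor of s at the origin (free integrator), so this is a Type 1 system.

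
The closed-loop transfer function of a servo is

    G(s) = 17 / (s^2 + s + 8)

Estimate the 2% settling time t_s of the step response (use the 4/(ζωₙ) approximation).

t_s ≈ 8 s

Comparing s^2 + s + 8 to s^2 + 2ζωₙs + ωₙ²: ωₙ = √8 ≈ 2.828 rad/s and ζ = 1/(2·√8) ≈ 0.1768.
ζωₙ = 1/2 = 0.5, so t_s ≈ 4/(ζωₙ) = 4/0.5 = 8 s.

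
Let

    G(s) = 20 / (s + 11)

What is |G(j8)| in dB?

|G(j8)|_dB ≈ 3.35 dB

Substitute s = j8: numerator = 20, denominator = 11 + j8.
|G(j8)| = |20| / |11 + j8| = 20 / 13.601 ≈ 1.470.
In decibels: 20·log₁₀(1.470) ≈ 3.35 dB.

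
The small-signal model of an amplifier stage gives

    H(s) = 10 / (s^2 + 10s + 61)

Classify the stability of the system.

The denominator s^2 + 10s + 61 factors as (s^2 + 10s + 61), giving poles at s = -5 + 6j, -5 - 6j.
Since all poles lie strictly in the left half-plane, the system is stable.

stable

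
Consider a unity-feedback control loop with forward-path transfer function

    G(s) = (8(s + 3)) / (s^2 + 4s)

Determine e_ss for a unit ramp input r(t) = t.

G(s) has one pole at the origin.
This is a Type 1 system. Kv = lim_{s→0} s·G(s) = 24/4 = 6.
e_ss = 1/Kv = 1/(6) = 1/6 ≈ 0.1667.

e_ss = 0.1667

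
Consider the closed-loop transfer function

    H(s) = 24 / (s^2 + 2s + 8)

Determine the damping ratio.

Compare the denominator to the standard form s^2 + 2ζωₙs + ωₙ².
ωₙ² = 8, so ωₙ = √8 ≈ 2.828 rad/s.
2ζωₙ = 2, so ζ = 2/(2·√8) ≈ 0.3536.

ζ ≈ 0.3536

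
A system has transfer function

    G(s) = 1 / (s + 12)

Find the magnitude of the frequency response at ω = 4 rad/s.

|G(j4)| ≈ 0.07906

Substitute s = j4: numerator = 1, denominator = 12 + j4.
|G(j4)| = |1| / |12 + j4| = 1 / 12.649 ≈ 0.07906.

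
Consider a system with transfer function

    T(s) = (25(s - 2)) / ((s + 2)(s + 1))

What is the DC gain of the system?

At s = 0 each factor (s + a) contributes a and each (s^2 + bs + c) contributes c.
T(0) = 25·(-2) / ((2) · (1)) = -50/2 = -25.

T(0) = -25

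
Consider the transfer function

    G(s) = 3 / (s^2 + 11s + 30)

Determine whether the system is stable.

stable

The denominator s^2 + 11s + 30 factors as (s + 6)(s + 5), giving poles at s = -6, -5.
Since all poles lie strictly in the left half-plane, the system is stable.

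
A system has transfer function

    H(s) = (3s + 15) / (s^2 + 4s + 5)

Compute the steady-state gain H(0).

Set s = 0: H(0) = (15) / (5) = 3.

H(0) = 3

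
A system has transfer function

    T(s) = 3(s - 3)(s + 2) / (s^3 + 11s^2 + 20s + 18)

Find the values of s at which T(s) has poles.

The poles are the roots of the denominator s^3 + 11s^2 + 20s + 18 = 0.
Trying s = -9: the polynomial evaluates to 0, so (s + 9) is a factor.
Dividing out leaves s^2 + 2s + 2 = 0.
The quadratic formula then gives s = -1 ± 1j.

s = -1 + j, -1 - j, -9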